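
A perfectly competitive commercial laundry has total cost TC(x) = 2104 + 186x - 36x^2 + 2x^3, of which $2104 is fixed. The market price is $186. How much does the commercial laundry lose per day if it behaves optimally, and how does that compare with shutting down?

AVC = 186 - 36x + 2x^2 has its minimum $24 at x = 9; price $186 clears that bar, so the firm operates.
MC = 186 - 72x + 6x^2. Setting P = MC and taking the root on the rising branch gives x* = 12.
TR = 186·12 = 2232. TC = 2104 + 504 = 2608. Profit = 2232 − 2608 = -$376.
That loss of $376 beats the $2104 the firm would lose by shutting down; producing recovers $1728 of fixed cost.

Profit = -$376 at x = 12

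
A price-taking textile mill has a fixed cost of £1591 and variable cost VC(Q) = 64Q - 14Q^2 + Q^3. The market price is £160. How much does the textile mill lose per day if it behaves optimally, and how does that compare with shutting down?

Profit = -£151 at Q = 12

AVC = 64 - 14Q + Q^2 has its minimum £15 at Q = 7; price £160 clears that bar, so the firm operates.
MC = 64 - 28Q + 3Q^2. Setting P = MC and taking the root on the rising branch gives Q* = 12.
TR = 160·12 = 1920. TC = 1591 + 480 = 2071. Profit = 1920 − 2071 = -£151.
Shutting down would mean losing the fixed cost of £1591, so operating at a loss of £151 is better by £1440.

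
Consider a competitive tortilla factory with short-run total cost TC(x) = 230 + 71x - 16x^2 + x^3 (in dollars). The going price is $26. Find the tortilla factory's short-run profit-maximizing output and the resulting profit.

Profit = -$68 at x = 9

AVC = 71 - 16x + x^2; min AVC = $7 at x = 8. Since P = $26 ≥ min AVC, the firm produces.
MC = 71 - 32x + 3x^2. Setting P = MC and taking the root on the rising branch gives x* = 9.
TR = 26·9 = 234. TC = 230 + 72 = 302. Profit = 234 − 302 = -$68.
Shutting down would mean losing the fixed cost of $230, so operating at a loss of $68 is better by $162.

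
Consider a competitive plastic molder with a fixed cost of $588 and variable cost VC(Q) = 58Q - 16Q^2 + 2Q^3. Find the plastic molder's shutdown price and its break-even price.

Shutdown price = $26; break-even price = $128

Shutdown price = min AVC. AVC = 58 - 16Q + 2Q^2, with vertex at Q = 4 and minimum $26.
ATC = 588/Q + 58 - 16Q + 2Q^2. Setting dATC/dQ = −588/Q^2 − 16 + 4Q = 0 gives Q = 7 (since 4·7^3 − 16·7^2 = 588).
min ATC = 588/7 + 58 − 16·7 + 2·7^2 = $128. That is the break-even price.
Between these two prices the firm operates at a loss; above $128 it earns a profit.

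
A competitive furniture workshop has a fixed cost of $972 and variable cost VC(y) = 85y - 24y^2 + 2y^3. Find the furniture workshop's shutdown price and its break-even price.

AVC = 85 - 24y + 2y^2; minimized at y = 6, giving min AVC = $13. That is the shutdown price.
ATC = 972/y + 85 - 24y + 2y^2. Setting dATC/dy = −972/y^2 − 24 + 4y = 0 gives y = 9 (since 4·9^3 − 24·9^2 = 972).
min ATC = 972/9 + 85 − 24·9 + 2·9^2 = $139. That is the break-even price.
For $13 ≤ P < $139 the firm produces at a loss; below $13 it shuts down.

Shutdown price = $13; break-even price = $139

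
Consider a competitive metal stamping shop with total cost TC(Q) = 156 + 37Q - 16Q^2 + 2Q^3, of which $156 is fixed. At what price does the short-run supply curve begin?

$5 per unit

Short-run supply begins at min AVC. From VC = 37Q - 16Q^2 + 2Q^3, AVC = 37 - 16Q + 2Q^2.
dAVC/dQ = -16 + 4Q = 0 gives Q = 4. min AVC = 37 - 16·4 + 2·4^2 = 5.
The firm shuts down for any P below $5.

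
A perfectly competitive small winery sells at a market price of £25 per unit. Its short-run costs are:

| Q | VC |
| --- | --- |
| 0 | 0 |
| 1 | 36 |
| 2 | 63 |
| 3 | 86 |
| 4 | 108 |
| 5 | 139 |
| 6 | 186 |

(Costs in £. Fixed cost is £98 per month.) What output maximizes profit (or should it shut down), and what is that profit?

Q = 0 (shut down); profit = -£98

Tabulate TR − TC: Q=0: -98; Q=1: -109; Q=2: -111; Q=3: -109; Q=4: -106; Q=5: -112; Q=6: -134.
Profit is highest at Q = 0. Equivalently, the lowest AVC in the table is 108/4 ≈ £27 at Q = 4, and P = £25 falls below it — price never covers variable cost, so the firm shuts down and loses only its fixed cost.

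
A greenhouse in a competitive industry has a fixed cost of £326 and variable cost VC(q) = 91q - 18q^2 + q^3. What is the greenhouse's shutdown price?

Short-run supply begins at min AVC. From VC = 91q - 18q^2 + q^3, AVC = 91 - 18q + q^2.
dAVC/dq = -18 + 2q = 0 gives q = 9. min AVC = 91 - 18·9 + 9^2 = 10.
For P < £10 the firm produces nothing.

£10 per unit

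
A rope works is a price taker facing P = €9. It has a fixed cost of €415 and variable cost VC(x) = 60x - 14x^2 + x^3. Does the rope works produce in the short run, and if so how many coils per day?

Variable cost is VC = 60x - 14x^2 + x^3, so AVC = VC/x = 60 - 14x + x^2 and MC = dTC/dx = 60 - 28x + 3x^2.
The AVC parabola has its vertex at x = 14/2 = 7, where AVC = 60 - 14·7 + 7^2 = €11.
Since P = €9 < min AVC = €11, price fails to cover variable cost at any output.
Shutting down limits the loss to fixed cost, €415.

Shut down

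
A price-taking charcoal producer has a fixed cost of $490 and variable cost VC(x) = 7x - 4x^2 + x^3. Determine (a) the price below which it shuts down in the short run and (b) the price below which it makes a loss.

Shutdown price = min AVC. AVC = 7 - 4x + x^2, with vertex at x = 2 and minimum $3.
ATC = 490/x + 7 - 4x + x^2. Setting dATC/dx = −490/x^2 − 4 + 2x = 0 gives x = 7 (since 2·7^3 − 4·7^2 = 490).
min ATC = 490/7 + 7 − 4·7 + 7^2 = $98. That is the break-even price.
Between these two prices the firm operates at a loss; above $98 it earns a profit.

Shutdown price = $3; break-even price = $98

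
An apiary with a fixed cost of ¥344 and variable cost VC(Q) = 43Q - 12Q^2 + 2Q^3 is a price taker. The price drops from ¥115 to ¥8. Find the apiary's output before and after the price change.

Output falls from 6 to 0 (the firm shuts down)

AVC = 43 - 12Q + 2Q^2, minimized at Q = 3 where min AVC = ¥25. MC = 43 - 24Q + 6Q^2.
At P = ¥115 ≥ min AVC, set P = MC on the rising branch: Q = 6.
At P = ¥8 < min AVC = ¥25, price no longer covers variable cost at any output, so the firm shuts down: Q = 0.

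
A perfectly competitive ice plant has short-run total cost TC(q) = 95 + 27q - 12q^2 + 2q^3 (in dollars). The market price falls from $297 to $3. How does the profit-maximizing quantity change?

MC = 27 - 24q + 6q^2; the shutdown threshold is min AVC = $9 (at q = 3).
At P = $297 ≥ min AVC, set P = MC on the rising branch: q = 9.
At P = $3 < min AVC = $9, price no longer covers variable cost at any output, so the firm shuts down: q = 0.

Output falls from 9 to 0 (the firm shuts down)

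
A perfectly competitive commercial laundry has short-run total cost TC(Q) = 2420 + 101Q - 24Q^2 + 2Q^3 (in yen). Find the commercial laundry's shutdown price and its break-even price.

Shutdown price = min AVC. AVC = 101 - 24Q + 2Q^2, with vertex at Q = 6 and minimum ¥29.
ATC = 2420/Q + 101 - 24Q + 2Q^2. Setting dATC/dQ = −2420/Q^2 − 24 + 4Q = 0 gives Q = 11 (since 4·11^3 − 24·11^2 = 2420).
min ATC = 2420/11 + 101 − 24·11 + 2·11^2 = ¥299. That is the break-even price.
Between these two prices the firm operates at a loss; above ¥299 it earns a profit.

Shutdown price = ¥29; break-even price = ¥299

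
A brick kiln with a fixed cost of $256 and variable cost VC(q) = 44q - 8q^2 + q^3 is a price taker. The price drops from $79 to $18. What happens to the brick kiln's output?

Output falls from 7 to 0 (the firm shuts down)

AVC = 44 - 8q + q^2, minimized at q = 4 where min AVC = $28. MC = 44 - 16q + 3q^2.
With P = $79 above the shutdown price, P = MC gives q = 7.
At P = $18 < min AVC = $28, price no longer covers variable cost at any output, so the firm shuts down: q = 0.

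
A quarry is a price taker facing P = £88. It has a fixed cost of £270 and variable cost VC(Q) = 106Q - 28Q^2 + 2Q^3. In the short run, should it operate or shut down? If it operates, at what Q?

From TC, MC = TC'(Q) = 106 - 56Q + 6Q^2 and AVC = VC/Q = 106 - 28Q + 2Q^2.
AVC hits its minimum where MC = AVC, at Q = 7, giving min AVC = 106 - 28·7 + 2·7^2 = £8.
Since P = £88 ≥ min AVC = £8, price covers variable cost and the firm should produce.
Set P = MC: 88 = 106 - 56Q + 6Q^2 → 18 - 56Q + 6Q^2 = 0. The roots are Q = 1/3 and Q = 9; the profit-maximizing output is on the rising part of MC, so Q* = 9.
Check: AVC at Q = 9 is £16 ≤ P, so revenue covers variable cost.
Profit = P·Q − TC = 88·9 − 414 = £378.

Produce at Q = 9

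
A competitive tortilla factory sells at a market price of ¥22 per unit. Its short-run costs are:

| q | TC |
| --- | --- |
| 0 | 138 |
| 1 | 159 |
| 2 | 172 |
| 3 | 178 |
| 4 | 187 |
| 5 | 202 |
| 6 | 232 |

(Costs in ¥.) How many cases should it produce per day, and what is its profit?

Profit at each row (π = 22q − TC): q=0: -138; q=1: -137; q=2: -128; q=3: -112; q=4: -99; q=5: -92; q=6: -100.
Profit is maximized at q = 5. AVC there is 64/5 = ¥12.80 ≤ P, so producing beats shutting down (which would give -¥138).

q = 5; profit = -¥92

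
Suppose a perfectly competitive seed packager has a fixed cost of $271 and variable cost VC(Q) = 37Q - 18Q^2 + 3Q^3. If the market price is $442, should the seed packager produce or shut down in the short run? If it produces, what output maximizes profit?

Variable cost is VC = 37Q - 18Q^2 + 3Q^3, so AVC = VC/Q = 37 - 18Q + 3Q^2 and MC = dTC/dQ = 37 - 36Q + 9Q^2.
The AVC parabola has its vertex at Q = 18/6 = 3, where AVC = 37 - 18·3 + 3·3^2 = $10.
Since P = $442 ≥ min AVC = $10, price covers variable cost and the firm should produce.
Solving P = MC: -405 - 36Q + 9Q^2 = 0 ⇒ Q = -5 or 9. On the upward-sloping branch, Q* = 9.
Check: AVC at Q = 9 is $118 ≤ P, so revenue covers variable cost.
Profit = P·Q − TC = 442·9 − 1333 = $2645.

Produce at Q = 9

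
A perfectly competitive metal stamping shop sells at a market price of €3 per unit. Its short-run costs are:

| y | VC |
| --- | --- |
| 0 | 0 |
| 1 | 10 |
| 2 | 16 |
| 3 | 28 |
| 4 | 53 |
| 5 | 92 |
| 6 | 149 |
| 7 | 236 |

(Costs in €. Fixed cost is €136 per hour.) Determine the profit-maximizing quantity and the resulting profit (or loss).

y = 0 (shut down); profit = -€136

Compute π = P·y − TC at each output: y=0: -136; y=1: -143; y=2: -146; y=3: -155; y=4: -177; y=5: -213; y=6: -267; y=7: -351.
Profit is highest at y = 0. Equivalently, the lowest AVC in the table is 16/2 ≈ €8 at y = 2, and P = €3 falls below it — price never covers variable cost, so the firm shuts down and loses only its fixed cost.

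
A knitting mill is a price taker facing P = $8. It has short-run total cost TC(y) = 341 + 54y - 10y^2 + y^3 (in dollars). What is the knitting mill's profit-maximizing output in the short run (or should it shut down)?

Shut down

Variable cost is VC = 54y - 10y^2 + y^3, so AVC = VC/y = 54 - 10y + y^2 and MC = dTC/dy = 54 - 20y + 3y^2.
AVC is minimized where dAVC/dy = -10 + 2y = 0, at y = 5; min AVC = 54 - 10·5 + 5^2 = $29.
P = $8 lies below min AVC = $29; no output level covers variable cost.
The firm minimizes its loss by shutting down and losing only its fixed cost of $341.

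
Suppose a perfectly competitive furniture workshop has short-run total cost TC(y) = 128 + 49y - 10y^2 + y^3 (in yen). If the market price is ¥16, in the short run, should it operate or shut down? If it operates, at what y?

Strip out fixed cost: VC = 49y - 10y^2 + y^3. Then AVC = 49 - 10y + y^2 and MC = 49 - 20y + 3y^2.
The AVC parabola has its vertex at y = 10/2 = 5, where AVC = 49 - 10·5 + 5^2 = ¥24.
Since P = ¥16 < min AVC = ¥24, price fails to cover variable cost at any output.
Shutting down limits the loss to fixed cost, ¥128.

Shut down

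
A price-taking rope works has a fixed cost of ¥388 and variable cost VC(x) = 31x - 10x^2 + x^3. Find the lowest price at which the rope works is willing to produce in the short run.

¥6 per unit

The shutdown price is the minimum of AVC. VC = 31x - 10x^2 + x^3, so AVC = 31 - 10x + x^2.
dAVC/dx = -10 + 2x = 0 gives x = 5. min AVC = 31 - 10·5 + 5^2 = 6.
So the shutdown price is ¥6.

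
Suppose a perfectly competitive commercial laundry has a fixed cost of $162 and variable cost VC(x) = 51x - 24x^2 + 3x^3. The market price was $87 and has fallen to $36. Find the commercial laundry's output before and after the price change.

MC = 51 - 48x + 9x^2; the shutdown threshold is min AVC = $3 (at x = 4).
At P = $87 ≥ min AVC, set P = MC on the rising branch: x = 6.
At P = $36 ≥ min AVC, set P = MC: x = 5. The firm stays open but cuts output.

Output falls from 6 to 5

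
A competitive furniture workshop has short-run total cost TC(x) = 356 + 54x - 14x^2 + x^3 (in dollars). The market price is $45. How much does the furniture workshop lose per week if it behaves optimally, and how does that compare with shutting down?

AVC = 54 - 14x + x^2 has its minimum $5 at x = 7; price $45 clears that bar, so the firm operates.
With MC = 54 - 28x + 3x^2, P = MC on the upward-sloping part at x* = 9.
TR = 45·9 = 405. TC = 356 + 81 = 437. Profit = 405 − 437 = -$32.
By producing, the firm covers all variable cost plus $324 of fixed cost; shutting down would lose the full $356.

Profit = -$32 at x = 9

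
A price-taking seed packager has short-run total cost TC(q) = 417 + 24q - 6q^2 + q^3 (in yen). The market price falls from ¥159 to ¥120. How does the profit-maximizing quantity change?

Output falls from 9 to 8

MC = 24 - 12q + 3q^2; the shutdown threshold is min AVC = ¥15 (at q = 3).
With P = ¥159 above the shutdown price, P = MC gives q = 9.
At P = ¥120 ≥ min AVC, set P = MC: q = 8. The firm stays open but cuts output.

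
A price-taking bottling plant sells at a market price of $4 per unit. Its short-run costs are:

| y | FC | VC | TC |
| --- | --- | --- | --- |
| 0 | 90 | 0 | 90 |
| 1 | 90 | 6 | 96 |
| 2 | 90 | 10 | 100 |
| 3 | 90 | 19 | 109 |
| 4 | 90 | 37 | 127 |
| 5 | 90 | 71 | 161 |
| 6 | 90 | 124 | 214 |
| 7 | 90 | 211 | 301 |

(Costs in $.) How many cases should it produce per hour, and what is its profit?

y = 0 (shut down); profit = -$90

Profit at each row (π = 4y − TC): y=0: -90; y=1: -92; y=2: -92; y=3: -97; y=4: -111; y=5: -141; y=6: -190; y=7: -273.
Profit is highest at y = 0. Equivalently, the lowest AVC in the table is 10/2 ≈ $5 at y = 2, and P = $4 falls below it — price never covers variable cost, so the firm shuts down and loses only its fixed cost.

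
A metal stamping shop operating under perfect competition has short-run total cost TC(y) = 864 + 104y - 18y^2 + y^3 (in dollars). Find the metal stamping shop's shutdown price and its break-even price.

Shutdown price = $23; break-even price = $104

Shutdown price = min AVC. AVC = 104 - 18y + y^2, with vertex at y = 9 and minimum $23.
ATC = 864/y + 104 - 18y + y^2. Setting dATC/dy = −864/y^2 − 18 + 2y = 0 gives y = 12 (since 2·12^3 − 18·12^2 = 864).
min ATC = 864/12 + 104 − 18·12 + 12^2 = $104. That is the break-even price.
Between these two prices the firm operates at a loss; above $104 it earns a profit.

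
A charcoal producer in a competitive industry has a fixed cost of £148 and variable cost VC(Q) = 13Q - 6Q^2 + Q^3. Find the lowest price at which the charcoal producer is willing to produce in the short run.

Short-run supply begins at min AVC. From VC = 13Q - 6Q^2 + Q^3, AVC = 13 - 6Q + Q^2.
At the minimum of AVC, MC = AVC. MC = 13 - 12Q + 3Q^2; setting MC = AVC gives 2Q^2 - 6Q = 0, so Q = 3. min AVC = 4.
The firm shuts down for any P below £4.

£4 per unit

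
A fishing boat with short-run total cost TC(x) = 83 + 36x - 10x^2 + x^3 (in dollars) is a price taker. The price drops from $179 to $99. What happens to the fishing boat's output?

AVC = 36 - 10x + x^2, minimized at x = 5 where min AVC = $11. MC = 36 - 20x + 3x^2.
With P = $179 above the shutdown price, P = MC gives x = 11.
At P = $99 ≥ min AVC, set P = MC: x = 9. The firm stays open but cuts output.

Output falls from 11 to 9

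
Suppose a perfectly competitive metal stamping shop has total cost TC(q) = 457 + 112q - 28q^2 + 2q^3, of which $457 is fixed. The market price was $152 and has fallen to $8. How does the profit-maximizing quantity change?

Output falls from 10 to 0 (the firm shuts down)

AVC = 112 - 28q + 2q^2, minimized at q = 7 where min AVC = $14. MC = 112 - 56q + 6q^2.
At P = $152 ≥ min AVC, set P = MC on the rising branch: q = 10.
At P = $8 < min AVC = $14, price no longer covers variable cost at any output, so the firm shuts down: q = 0.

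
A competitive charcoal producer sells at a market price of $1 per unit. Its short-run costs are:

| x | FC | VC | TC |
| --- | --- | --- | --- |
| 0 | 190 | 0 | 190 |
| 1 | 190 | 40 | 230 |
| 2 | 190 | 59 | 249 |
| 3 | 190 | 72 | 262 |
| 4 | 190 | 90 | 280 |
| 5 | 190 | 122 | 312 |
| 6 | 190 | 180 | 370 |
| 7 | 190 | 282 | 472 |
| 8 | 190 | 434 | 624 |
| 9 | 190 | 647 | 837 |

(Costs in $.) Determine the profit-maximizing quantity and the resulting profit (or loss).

Compute π = P·x − TC at each output: x=0: -190; x=1: -229; x=2: -247; x=3: -259; x=4: -276; x=5: -307; x=6: -364; x=7: -465; x=8: -616; x=9: -828.
Profit is highest at x = 0. Equivalently, the lowest AVC in the table is 90/4 ≈ $22.50 at x = 4, and P = $1 falls below it — price never covers variable cost, so the firm shuts down and loses only its fixed cost.

x = 0 (shut down); profit = -$190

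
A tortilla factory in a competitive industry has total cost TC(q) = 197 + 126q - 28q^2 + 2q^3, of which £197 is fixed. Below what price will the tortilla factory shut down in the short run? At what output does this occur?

The shutdown price is the minimum of AVC. VC = 126q - 28q^2 + 2q^3, so AVC = 126 - 28q + 2q^2.
dAVC/dq = -28 + 4q = 0 gives q = 7. min AVC = 126 - 28·7 + 2·7^2 = 28.
So the shutdown price is £28.

£28 per unit, at q = 7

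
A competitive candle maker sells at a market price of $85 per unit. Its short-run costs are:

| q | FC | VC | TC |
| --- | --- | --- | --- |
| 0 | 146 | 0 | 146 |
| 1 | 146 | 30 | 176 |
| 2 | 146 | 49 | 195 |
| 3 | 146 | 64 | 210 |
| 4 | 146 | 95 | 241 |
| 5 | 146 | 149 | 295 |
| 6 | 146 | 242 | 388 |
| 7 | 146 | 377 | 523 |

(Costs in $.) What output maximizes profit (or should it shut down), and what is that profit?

Tabulate TR − TC: q=0: -146; q=1: -91; q=2: -25; q=3: 45; q=4: 99; q=5: 130; q=6: 122; q=7: 72.
Profit is maximized at q = 5. AVC there is 149/5 = $29.80 ≤ P, so producing beats shutting down (which would give -$146).

q = 5; profit = $130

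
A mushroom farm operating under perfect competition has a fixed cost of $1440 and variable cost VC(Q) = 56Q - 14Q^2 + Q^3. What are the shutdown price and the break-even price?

Shutdown price = $7; break-even price = $152

AVC = 56 - 14Q + Q^2; minimized at Q = 7, giving min AVC = $7. That is the shutdown price.
ATC = 1440/Q + 56 - 14Q + Q^2. Setting dATC/dQ = −1440/Q^2 − 14 + 2Q = 0 gives Q = 12 (since 2·12^3 − 14·12^2 = 1440).
min ATC = 1440/12 + 56 − 14·12 + 12^2 = $152. That is the break-even price.
For $7 ≤ P < $152 the firm produces at a loss; below $7 it shuts down.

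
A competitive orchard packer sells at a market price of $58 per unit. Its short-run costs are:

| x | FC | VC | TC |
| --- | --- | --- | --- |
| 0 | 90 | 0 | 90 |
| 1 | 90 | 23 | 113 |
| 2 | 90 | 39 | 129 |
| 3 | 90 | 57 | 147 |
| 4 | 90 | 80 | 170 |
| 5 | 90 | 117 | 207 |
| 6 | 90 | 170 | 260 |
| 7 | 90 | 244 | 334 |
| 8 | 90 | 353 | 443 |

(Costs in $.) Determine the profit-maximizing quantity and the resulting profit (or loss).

x = 6; profit = $88

Tabulate TR − TC: x=0: -90; x=1: -55; x=2: -13; x=3: 27; x=4: 62; x=5: 83; x=6: 88; x=7: 72; x=8: 21.
Profit is maximized at x = 6. AVC there is 170/6 = $28.33 ≤ P, so producing beats shutting down (which would give -$90).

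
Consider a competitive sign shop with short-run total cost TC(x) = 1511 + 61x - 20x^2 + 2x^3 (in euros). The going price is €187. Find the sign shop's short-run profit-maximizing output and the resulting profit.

Profit = -€215 at x = 9

AVC = 61 - 20x + 2x^2 has its minimum €11 at x = 5; price €187 clears that bar, so the firm operates.
MC = 61 - 40x + 6x^2. Setting P = MC and taking the root on the rising branch gives x* = 9.
TR = 187·9 = 1683. TC = 1511 + 387 = 1898. Profit = 1683 − 1898 = -€215.
By producing, the firm covers all variable cost plus €1296 of fixed cost; shutting down would lose the full €1511.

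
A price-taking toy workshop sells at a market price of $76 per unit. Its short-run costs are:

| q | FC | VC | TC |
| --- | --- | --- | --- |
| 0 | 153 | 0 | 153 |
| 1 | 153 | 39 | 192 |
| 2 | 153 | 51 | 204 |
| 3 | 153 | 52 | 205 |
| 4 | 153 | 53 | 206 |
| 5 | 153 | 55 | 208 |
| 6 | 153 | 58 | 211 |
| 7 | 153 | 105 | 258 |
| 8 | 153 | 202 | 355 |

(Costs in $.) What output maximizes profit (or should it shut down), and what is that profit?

q = 7; profit = $274

Compute π = P·q − TC at each output: q=0: -153; q=1: -116; q=2: -52; q=3: 23; q=4: 98; q=5: 172; q=6: 245; q=7: 274; q=8: 253.
Profit is maximized at q = 7. AVC there is 105/7 = $15 ≤ P, so producing beats shutting down (which would give -$153).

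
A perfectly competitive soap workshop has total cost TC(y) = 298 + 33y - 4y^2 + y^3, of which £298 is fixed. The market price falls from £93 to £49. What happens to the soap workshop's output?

Output falls from 6 to 4

MC = 33 - 8y + 3y^2; the shutdown threshold is min AVC = £29 (at y = 2).
With P = £93 above the shutdown price, P = MC gives y = 6.
At P = £49 ≥ min AVC, set P = MC: y = 4. The firm stays open but cuts output.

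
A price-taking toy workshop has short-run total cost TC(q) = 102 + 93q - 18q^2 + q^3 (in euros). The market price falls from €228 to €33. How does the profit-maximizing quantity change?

Output falls from 15 to 10

MC = 93 - 36q + 3q^2; the shutdown threshold is min AVC = €12 (at q = 9).
With P = €228 above the shutdown price, P = MC gives q = 15.
At P = €33 ≥ min AVC, set P = MC: q = 10. The firm stays open but cuts output.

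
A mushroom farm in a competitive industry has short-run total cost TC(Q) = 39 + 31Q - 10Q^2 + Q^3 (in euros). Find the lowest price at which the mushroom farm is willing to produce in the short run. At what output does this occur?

Short-run supply begins at min AVC. From VC = 31Q - 10Q^2 + Q^3, AVC = 31 - 10Q + Q^2.
At the minimum of AVC, MC = AVC. MC = 31 - 20Q + 3Q^2; setting MC = AVC gives 2Q^2 - 10Q = 0, so Q = 5. min AVC = 6.
For P < €6 the firm produces nothing.

€6 per unit, at Q = 5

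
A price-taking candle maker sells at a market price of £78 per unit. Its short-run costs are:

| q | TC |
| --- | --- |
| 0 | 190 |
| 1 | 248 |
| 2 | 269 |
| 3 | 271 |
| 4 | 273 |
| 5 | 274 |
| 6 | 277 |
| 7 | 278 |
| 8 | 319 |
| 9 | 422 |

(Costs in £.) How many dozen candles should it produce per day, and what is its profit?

q = 8; profit = £305

Profit at each row (π = 78q − TC): q=0: -190; q=1: -170; q=2: -113; q=3: -37; q=4: 39; q=5: 116; q=6: 191; q=7: 268; q=8: 305; q=9: 280.
Profit is maximized at q = 8. AVC there is 129/8 = £16.12 ≤ P, so producing beats shutting down (which would give -£190).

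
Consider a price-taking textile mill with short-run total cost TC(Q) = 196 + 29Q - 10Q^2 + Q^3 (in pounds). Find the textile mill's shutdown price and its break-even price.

AVC = 29 - 10Q + Q^2; minimized at Q = 5, giving min AVC = £4. That is the shutdown price.
ATC = 196/Q + 29 - 10Q + Q^2. Setting dATC/dQ = −196/Q^2 − 10 + 2Q = 0 gives Q = 7 (since 2·7^3 − 10·7^2 = 196).
min ATC = 196/7 + 29 − 10·7 + 7^2 = £36. That is the break-even price.
For £4 ≤ P < £36 the firm produces at a loss; below £4 it shuts down.

Shutdown price = £4; break-even price = £36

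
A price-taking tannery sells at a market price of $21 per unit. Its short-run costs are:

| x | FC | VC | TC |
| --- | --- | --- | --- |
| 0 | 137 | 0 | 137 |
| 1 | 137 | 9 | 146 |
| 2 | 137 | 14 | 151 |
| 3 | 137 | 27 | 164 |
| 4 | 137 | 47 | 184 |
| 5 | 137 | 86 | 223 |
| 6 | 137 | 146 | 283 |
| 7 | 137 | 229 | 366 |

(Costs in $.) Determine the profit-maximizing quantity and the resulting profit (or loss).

x = 4; profit = -$100

Compute π = P·x − TC at each output: x=0: -137; x=1: -125; x=2: -109; x=3: -101; x=4: -100; x=5: -118; x=6: -157; x=7: -219.
Profit is maximized at x = 4. AVC there is 47/4 = $11.75 ≤ P, so producing beats shutting down (which would give -$137).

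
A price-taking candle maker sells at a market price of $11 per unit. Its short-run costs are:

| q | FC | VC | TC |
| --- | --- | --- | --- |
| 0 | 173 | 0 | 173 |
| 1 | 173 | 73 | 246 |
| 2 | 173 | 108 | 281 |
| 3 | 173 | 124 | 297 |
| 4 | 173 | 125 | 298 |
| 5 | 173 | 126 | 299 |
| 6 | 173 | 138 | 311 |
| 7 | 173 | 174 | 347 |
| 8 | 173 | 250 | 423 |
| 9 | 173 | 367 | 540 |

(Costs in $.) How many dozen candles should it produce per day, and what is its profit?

q = 0 (shut down); profit = -$173

Profit at each row (π = 11q − TC): q=0: -173; q=1: -235; q=2: -259; q=3: -264; q=4: -254; q=5: -244; q=6: -245; q=7: -270; q=8: -335; q=9: -441.
Profit is highest at q = 0. Equivalently, the lowest AVC in the table is 138/6 ≈ $23 at q = 6, and P = $11 falls below it — price never covers variable cost, so the firm shuts down and loses only its fixed cost.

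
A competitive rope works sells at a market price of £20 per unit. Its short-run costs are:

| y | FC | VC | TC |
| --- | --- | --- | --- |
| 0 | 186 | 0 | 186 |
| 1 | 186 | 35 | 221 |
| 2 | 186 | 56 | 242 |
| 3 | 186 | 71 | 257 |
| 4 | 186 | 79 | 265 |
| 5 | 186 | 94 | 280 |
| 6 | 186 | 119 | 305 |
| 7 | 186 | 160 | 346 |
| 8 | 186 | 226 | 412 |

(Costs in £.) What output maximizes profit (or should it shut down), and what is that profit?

Profit at each row (π = 20y − TC): y=0: -186; y=1: -201; y=2: -202; y=3: -197; y=4: -185; y=5: -180; y=6: -185; y=7: -206; y=8: -252.
Profit is maximized at y = 5. AVC there is 94/5 = £18.80 ≤ P, so producing beats shutting down (which would give -£186).

y = 5; profit = -£180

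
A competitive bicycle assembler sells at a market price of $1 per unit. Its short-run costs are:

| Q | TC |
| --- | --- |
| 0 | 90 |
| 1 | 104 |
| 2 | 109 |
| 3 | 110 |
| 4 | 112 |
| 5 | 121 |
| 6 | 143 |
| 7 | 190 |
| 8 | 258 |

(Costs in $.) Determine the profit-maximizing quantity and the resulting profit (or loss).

Compute π = P·Q − TC at each output: Q=0: -90; Q=1: -103; Q=2: -107; Q=3: -107; Q=4: -108; Q=5: -116; Q=6: -137; Q=7: -183; Q=8: -250.
Profit is highest at Q = 0. Equivalently, the lowest AVC in the table is 22/4 ≈ $5.50 at Q = 4, and P = $1 falls below it — price never covers variable cost, so the firm shuts down and loses only its fixed cost.

Q = 0 (shut down); profit = -$90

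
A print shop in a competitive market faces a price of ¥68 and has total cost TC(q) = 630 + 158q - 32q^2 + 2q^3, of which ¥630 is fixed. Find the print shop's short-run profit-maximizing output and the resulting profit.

Profit = -¥306 at q = 9

AVC = 158 - 32q + 2q^2; min AVC = ¥30 at q = 8. Since P = ¥68 ≥ min AVC, the firm produces.
With MC = 158 - 64q + 6q^2, P = MC on the upward-sloping part at q* = 9.
TR = 68·9 = 612. TC = 630 + 288 = 918. Profit = 612 − 918 = -¥306.
Shutting down would mean losing the fixed cost of ¥630, so operating at a loss of ¥306 is better by ¥324.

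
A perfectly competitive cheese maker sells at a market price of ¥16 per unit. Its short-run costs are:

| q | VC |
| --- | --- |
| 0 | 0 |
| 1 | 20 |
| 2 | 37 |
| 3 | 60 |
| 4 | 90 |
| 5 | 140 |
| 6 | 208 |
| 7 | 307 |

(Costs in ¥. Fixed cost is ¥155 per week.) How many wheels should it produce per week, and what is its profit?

q = 0 (shut down); profit = -¥155

Tabulate TR − TC: q=0: -155; q=1: -159; q=2: -160; q=3: -167; q=4: -181; q=5: -215; q=6: -267; q=7: -350.
Profit is highest at q = 0. Equivalently, the lowest AVC in the table is 37/2 ≈ ¥18.50 at q = 2, and P = ¥16 falls below it — price never covers variable cost, so the firm shuts down and loses only its fixed cost.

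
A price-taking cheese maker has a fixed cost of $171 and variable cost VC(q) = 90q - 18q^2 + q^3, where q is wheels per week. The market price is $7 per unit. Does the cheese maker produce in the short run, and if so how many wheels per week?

Shut down

Strip out fixed cost: VC = 90q - 18q^2 + q^3. Then AVC = 90 - 18q + q^2 and MC = 90 - 36q + 3q^2.
AVC is minimized where dAVC/dq = -18 + 2q = 0, at q = 9; min AVC = 90 - 18·9 + 9^2 = $9.
Since P = $7 < min AVC = $9, price fails to cover variable cost at any output.
Best response: produce nothing and absorb the $171 fixed cost.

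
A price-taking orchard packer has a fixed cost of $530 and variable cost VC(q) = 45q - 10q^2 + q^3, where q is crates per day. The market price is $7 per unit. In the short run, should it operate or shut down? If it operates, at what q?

Shut down

From TC, MC = TC'(q) = 45 - 20q + 3q^2 and AVC = VC/q = 45 - 10q + q^2.
AVC hits its minimum where MC = AVC, at q = 5, giving min AVC = 45 - 10·5 + 5^2 = $20.
With P < min AVC ($7 < $20), every unit sold adds to the loss.
Best response: produce nothing and absorb the $530 fixed cost.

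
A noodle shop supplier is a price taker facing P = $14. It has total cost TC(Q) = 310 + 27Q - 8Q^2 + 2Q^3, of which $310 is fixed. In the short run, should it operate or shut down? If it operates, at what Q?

Shut down

Variable cost is VC = 27Q - 8Q^2 + 2Q^3, so AVC = VC/Q = 27 - 8Q + 2Q^2 and MC = dTC/dQ = 27 - 16Q + 6Q^2.
The AVC parabola has its vertex at Q = 8/4 = 2, where AVC = 27 - 8·2 + 2·2^2 = $19.
With P < min AVC ($14 < $19), every unit sold adds to the loss.
The firm minimizes its loss by shutting down and losing only its fixed cost of $310.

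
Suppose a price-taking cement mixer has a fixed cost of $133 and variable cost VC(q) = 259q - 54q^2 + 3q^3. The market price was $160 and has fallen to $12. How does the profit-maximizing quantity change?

MC = 259 - 108q + 9q^2; the shutdown threshold is min AVC = $16 (at q = 9).
With P = $160 above the shutdown price, P = MC gives q = 11.
At P = $12 < min AVC = $16, price no longer covers variable cost at any output, so the firm shuts down: q = 0.

Output falls from 11 to 0 (the firm shuts down)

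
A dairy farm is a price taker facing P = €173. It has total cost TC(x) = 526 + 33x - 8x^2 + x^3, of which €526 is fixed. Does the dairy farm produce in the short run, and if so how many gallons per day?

Produce at x = 10

Variable cost is VC = 33x - 8x^2 + x^3, so AVC = VC/x = 33 - 8x + x^2 and MC = dTC/dx = 33 - 16x + 3x^2.
The AVC parabola has its vertex at x = 8/2 = 4, where AVC = 33 - 8·4 + 4^2 = €17.
Because €173 ≥ €17, revenue can cover variable cost; the firm operates.
Set P = MC: 173 = 33 - 16x + 3x^2 → -140 - 16x + 3x^2 = 0. The roots are x = -14/3 and x = 10; the profit-maximizing output is on the rising part of MC, so x* = 10.
Check: AVC at x = 10 is €53 ≤ P, so revenue covers variable cost.
Profit = P·x − TC = 173·10 − 1056 = €674.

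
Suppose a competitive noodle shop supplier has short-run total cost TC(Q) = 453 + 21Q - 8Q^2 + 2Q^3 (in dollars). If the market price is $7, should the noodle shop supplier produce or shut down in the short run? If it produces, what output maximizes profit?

Strip out fixed cost: VC = 21Q - 8Q^2 + 2Q^3. Then AVC = 21 - 8Q + 2Q^2 and MC = 21 - 16Q + 6Q^2.
AVC is minimized where dAVC/dQ = -8 + 4Q = 0, at Q = 2; min AVC = 21 - 8·2 + 2·2^2 = $13.
P = $7 lies below min AVC = $13; no output level covers variable cost.
Shutting down limits the loss to fixed cost, $453.

Shut down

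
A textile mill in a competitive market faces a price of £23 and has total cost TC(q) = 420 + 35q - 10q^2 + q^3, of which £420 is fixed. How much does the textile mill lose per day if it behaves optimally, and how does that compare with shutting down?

AVC = 35 - 10q + q^2; min AVC = £10 at q = 5. Since P = £23 ≥ min AVC, the firm produces.
With MC = 35 - 20q + 3q^2, P = MC on the upward-sloping part at q* = 6.
TR = 23·6 = 138. TC = 420 + 66 = 486. Profit = 138 − 486 = -£348.
That loss of £348 beats the £420 the firm would lose by shutting down; producing recovers £72 of fixed cost.

Profit = -£348 at q = 6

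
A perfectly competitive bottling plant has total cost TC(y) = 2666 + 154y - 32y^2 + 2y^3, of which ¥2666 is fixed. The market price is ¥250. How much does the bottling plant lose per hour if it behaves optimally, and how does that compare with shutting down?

Profit = -¥362 at y = 12

AVC = 154 - 32y + 2y^2 has its minimum ¥26 at y = 8; price ¥250 clears that bar, so the firm operates.
With MC = 154 - 64y + 6y^2, P = MC on the upward-sloping part at y* = 12.
TR = 250·12 = 3000. TC = 2666 + 696 = 3362. Profit = 3000 − 3362 = -¥362.
Shutting down would mean losing the fixed cost of ¥2666, so operating at a loss of ¥362 is better by ¥2304.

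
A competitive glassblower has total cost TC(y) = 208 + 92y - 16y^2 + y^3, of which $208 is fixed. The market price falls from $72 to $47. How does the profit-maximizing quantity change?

Output falls from 10 to 9

MC = 92 - 32y + 3y^2; the shutdown threshold is min AVC = $28 (at y = 8).
At P = $72 ≥ min AVC, set P = MC on the rising branch: y = 10.
At P = $47 ≥ min AVC, set P = MC: y = 9. The firm stays open but cuts output.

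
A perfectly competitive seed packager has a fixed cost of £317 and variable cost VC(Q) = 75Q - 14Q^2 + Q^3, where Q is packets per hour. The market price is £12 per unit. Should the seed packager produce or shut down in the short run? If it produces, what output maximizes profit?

Shut down

Variable cost is VC = 75Q - 14Q^2 + Q^3, so AVC = VC/Q = 75 - 14Q + Q^2 and MC = dTC/dQ = 75 - 28Q + 3Q^2.
The AVC parabola has its vertex at Q = 14/2 = 7, where AVC = 75 - 14·7 + 7^2 = £26.
Since P = £12 < min AVC = £26, price fails to cover variable cost at any output.
Best response: produce nothing and absorb the £317 fixed cost.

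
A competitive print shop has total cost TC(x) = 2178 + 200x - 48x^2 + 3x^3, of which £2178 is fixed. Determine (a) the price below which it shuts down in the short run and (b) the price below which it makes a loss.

Shutdown price = £8; break-even price = £233

AVC = 200 - 48x + 3x^2; minimized at x = 8, giving min AVC = £8. That is the shutdown price.
ATC = 2178/x + 200 - 48x + 3x^2. Setting dATC/dx = −2178/x^2 − 48 + 6x = 0 gives x = 11 (since 6·11^3 − 48·11^2 = 2178).
min ATC = 2178/11 + 200 − 48·11 + 3·11^2 = £233. That is the break-even price.
Between these two prices the firm operates at a loss; above £233 it earns a profit.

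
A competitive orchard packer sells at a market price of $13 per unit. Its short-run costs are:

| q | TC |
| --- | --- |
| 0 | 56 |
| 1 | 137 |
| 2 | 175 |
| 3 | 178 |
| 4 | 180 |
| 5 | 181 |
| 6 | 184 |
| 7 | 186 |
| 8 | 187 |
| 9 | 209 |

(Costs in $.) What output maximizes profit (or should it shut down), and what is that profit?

Compute π = P·q − TC at each output: q=0: -56; q=1: -124; q=2: -149; q=3: -139; q=4: -128; q=5: -116; q=6: -106; q=7: -95; q=8: -83; q=9: -92.
Profit is highest at q = 0. Equivalently, the lowest AVC in the table is 131/8 ≈ $16.38 at q = 8, and P = $13 falls below it — price never covers variable cost, so the firm shuts down and loses only its fixed cost.

q = 0 (shut down); profit = -$56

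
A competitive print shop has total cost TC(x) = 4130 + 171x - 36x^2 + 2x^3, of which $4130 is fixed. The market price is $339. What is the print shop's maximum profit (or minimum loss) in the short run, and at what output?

Profit = -$210 at x = 14

AVC = 171 - 36x + 2x^2 has its minimum $9 at x = 9; price $339 clears that bar, so the firm operates.
MC = 171 - 72x + 6x^2. Setting P = MC and taking the root on the rising branch gives x* = 14.
TR = 339·14 = 4746. TC = 4130 + 826 = 4956. Profit = 4746 − 4956 = -$210.
That loss of $210 beats the $4130 the firm would lose by shutting down; producing recovers $3920 of fixed cost.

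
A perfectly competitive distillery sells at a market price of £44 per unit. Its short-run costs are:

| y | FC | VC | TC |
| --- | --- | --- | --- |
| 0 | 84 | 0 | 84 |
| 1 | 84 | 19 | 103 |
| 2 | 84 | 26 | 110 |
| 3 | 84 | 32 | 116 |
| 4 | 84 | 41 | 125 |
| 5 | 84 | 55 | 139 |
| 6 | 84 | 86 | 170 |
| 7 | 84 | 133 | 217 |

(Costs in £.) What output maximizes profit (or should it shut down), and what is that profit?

Tabulate TR − TC: y=0: -84; y=1: -59; y=2: -22; y=3: 16; y=4: 51; y=5: 81; y=6: 94; y=7: 91.
Profit is maximized at y = 6. AVC there is 86/6 = £14.33 ≤ P, so producing beats shutting down (which would give -£84).

y = 6; profit = £94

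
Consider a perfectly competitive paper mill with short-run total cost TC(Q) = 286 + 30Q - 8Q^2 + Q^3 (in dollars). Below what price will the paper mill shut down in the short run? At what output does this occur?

Short-run supply begins at min AVC. From VC = 30Q - 8Q^2 + Q^3, AVC = 30 - 8Q + Q^2.
At the minimum of AVC, MC = AVC. MC = 30 - 16Q + 3Q^2; setting MC = AVC gives 2Q^2 - 8Q = 0, so Q = 4. min AVC = 14.
For P < $14 the firm produces nothing.

$14 per unit, at Q = 4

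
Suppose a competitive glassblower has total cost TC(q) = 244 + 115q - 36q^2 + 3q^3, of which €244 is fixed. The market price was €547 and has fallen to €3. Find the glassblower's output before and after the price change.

Output falls from 12 to 0 (the firm shuts down)

AVC = 115 - 36q + 3q^2, minimized at q = 6 where min AVC = €7. MC = 115 - 72q + 9q^2.
With P = €547 above the shutdown price, P = MC gives q = 12.
At P = €3 < min AVC = €7, price no longer covers variable cost at any output, so the firm shuts down: q = 0.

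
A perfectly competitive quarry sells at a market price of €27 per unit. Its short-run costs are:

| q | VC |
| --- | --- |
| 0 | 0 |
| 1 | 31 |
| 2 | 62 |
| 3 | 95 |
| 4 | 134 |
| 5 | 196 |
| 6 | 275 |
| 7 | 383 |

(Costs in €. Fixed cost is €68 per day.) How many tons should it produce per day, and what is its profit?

Compute π = P·q − TC at each output: q=0: -68; q=1: -72; q=2: -76; q=3: -82; q=4: -94; q=5: -129; q=6: -181; q=7: -262.
Profit is highest at q = 0. Equivalently, the lowest AVC in the table is 31/1 ≈ €31 at q = 1, and P = €27 falls below it — price never covers variable cost, so the firm shuts down and loses only its fixed cost.

q = 0 (shut down); profit = -€68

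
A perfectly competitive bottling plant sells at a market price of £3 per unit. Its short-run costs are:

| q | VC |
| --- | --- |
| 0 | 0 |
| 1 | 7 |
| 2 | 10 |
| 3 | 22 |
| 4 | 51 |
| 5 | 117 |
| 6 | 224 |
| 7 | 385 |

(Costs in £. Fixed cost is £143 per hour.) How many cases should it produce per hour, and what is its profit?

Compute π = P·q − TC at each output: q=0: -143; q=1: -147; q=2: -147; q=3: -156; q=4: -182; q=5: -245; q=6: -349; q=7: -507.
Profit is highest at q = 0. Equivalently, the lowest AVC in the table is 10/2 ≈ £5 at q = 2, and P = £3 falls below it — price never covers variable cost, so the firm shuts down and loses only its fixed cost.

q = 0 (shut down); profit = -£143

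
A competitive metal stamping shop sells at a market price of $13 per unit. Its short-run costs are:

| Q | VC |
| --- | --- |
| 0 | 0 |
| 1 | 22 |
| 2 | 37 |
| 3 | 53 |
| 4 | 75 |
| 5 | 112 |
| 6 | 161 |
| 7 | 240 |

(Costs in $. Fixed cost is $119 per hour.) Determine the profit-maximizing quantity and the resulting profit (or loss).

Tabulate TR − TC: Q=0: -119; Q=1: -128; Q=2: -130; Q=3: -133; Q=4: -142; Q=5: -166; Q=6: -202; Q=7: -268.
Profit is highest at Q = 0. Equivalently, the lowest AVC in the table is 53/3 ≈ $17.67 at Q = 3, and P = $13 falls below it — price never covers variable cost, so the firm shuts down and loses only its fixed cost.

Q = 0 (shut down); profit = -$119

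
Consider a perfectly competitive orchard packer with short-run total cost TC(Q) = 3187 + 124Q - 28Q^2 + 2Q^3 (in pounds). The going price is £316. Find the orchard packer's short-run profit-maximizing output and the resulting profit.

AVC = 124 - 28Q + 2Q^2; min AVC = £26 at Q = 7. Since P = £316 ≥ min AVC, the firm produces.
MC = 124 - 56Q + 6Q^2. Setting P = MC and taking the root on the rising branch gives Q* = 12.
TR = 316·12 = 3792. TC = 3187 + 912 = 4099. Profit = 3792 − 4099 = -£307.
That loss of £307 beats the £3187 the firm would lose by shutting down; producing recovers £2880 of fixed cost.

Profit = -£307 at Q = 12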